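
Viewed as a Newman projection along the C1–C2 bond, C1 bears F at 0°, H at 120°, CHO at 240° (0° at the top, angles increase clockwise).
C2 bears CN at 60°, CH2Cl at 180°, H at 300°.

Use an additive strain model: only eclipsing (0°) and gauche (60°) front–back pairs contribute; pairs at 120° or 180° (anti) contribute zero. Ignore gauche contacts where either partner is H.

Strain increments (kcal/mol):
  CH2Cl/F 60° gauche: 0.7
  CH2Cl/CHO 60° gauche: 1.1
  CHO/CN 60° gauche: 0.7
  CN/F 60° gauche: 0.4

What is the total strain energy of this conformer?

1.5 kcal/mol

This conformer (staggered): F–CN gauche, CHO–CH2Cl gauche; 0.4 + 1.1 = 1.5 kcal/mol.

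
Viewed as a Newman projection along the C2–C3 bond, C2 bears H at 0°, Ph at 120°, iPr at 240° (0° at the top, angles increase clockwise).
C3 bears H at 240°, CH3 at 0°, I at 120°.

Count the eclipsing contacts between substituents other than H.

Non-H eclipsing pairs: Ph(120°)/I(120°) — 1 interaction.

1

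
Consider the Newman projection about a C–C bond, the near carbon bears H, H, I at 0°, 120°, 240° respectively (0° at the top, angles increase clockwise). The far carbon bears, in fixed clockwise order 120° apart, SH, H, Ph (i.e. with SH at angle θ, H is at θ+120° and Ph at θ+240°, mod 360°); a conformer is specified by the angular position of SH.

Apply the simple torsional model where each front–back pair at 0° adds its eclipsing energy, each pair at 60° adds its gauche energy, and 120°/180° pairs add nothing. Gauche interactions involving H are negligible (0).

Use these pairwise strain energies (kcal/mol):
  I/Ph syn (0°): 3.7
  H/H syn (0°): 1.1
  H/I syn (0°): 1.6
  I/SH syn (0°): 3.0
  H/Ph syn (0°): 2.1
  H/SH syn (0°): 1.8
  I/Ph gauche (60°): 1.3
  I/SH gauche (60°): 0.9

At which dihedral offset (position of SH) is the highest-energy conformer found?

0°

SH at 0° is eclipsed. H at 0° is eclipsed with SH at 0° (1.8); H at 120° is eclipsed with H at 120° (1.1); I at 240° is eclipsed with Ph at 240° (3.7). Total 6.6 kcal/mol.
SH at 60° is staggered. I at 240° is gauche with Ph at 300° (1.3). Total 1.3 kcal/mol.
SH at 120° is eclipsed. H at 0° is eclipsed with Ph at 0° (2.1); H at 120° is eclipsed with SH at 120° (1.8); I at 240° is eclipsed with H at 240° (1.6). Total 5.5 kcal/mol.
SH at 180° is staggered. I at 240° is gauche with SH at 180° (0.9). Total 0.9 kcal/mol.
SH at 240° is eclipsed. H at 0° is eclipsed with H at 0° (1.1); H at 120° is eclipsed with Ph at 120° (2.1); I at 240° is eclipsed with SH at 240° (3.0). Total 6.2 kcal/mol.
SH at 300° is staggered. I at 240° is gauche with SH at 300° (0.9); I at 240° is gauche with Ph at 180° (1.3). Total 2.2 kcal/mol.
The maximum (6.6 kcal/mol) occurs with SH at 0°.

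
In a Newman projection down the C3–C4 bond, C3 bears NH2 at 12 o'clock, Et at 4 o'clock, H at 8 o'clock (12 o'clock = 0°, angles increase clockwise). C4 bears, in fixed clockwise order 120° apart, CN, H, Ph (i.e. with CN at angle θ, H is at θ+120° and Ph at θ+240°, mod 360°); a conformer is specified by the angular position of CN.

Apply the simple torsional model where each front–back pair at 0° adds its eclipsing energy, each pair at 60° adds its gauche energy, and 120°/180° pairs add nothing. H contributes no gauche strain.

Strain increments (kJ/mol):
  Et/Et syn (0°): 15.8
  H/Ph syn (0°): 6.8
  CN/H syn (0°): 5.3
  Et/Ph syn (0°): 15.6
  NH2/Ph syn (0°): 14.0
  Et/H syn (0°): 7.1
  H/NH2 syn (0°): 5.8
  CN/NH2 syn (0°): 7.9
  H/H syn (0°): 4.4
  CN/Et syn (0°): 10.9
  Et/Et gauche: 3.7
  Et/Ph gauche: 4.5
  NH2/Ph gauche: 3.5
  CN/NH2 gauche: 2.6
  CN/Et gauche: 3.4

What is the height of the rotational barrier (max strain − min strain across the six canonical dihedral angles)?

CN at 0° (eclipsed): NH2–CN eclipsed, Et–H eclipsed, H–Ph eclipsed; 7.9 + 7.1 + 6.8 = 21.8 kJ/mol.
CN at 60° (staggered): NH2–CN gauche, NH2–Ph gauche, Et–CN gauche; 2.6 + 3.5 + 3.4 = 9.5 kJ/mol.
CN at 120° (eclipsed): NH2–Ph eclipsed, Et–CN eclipsed, H–H eclipsed; 14.0 + 10.9 + 4.4 = 29.3 kJ/mol.
CN at 180° (staggered): NH2–Ph gauche, Et–CN gauche, Et–Ph gauche; 3.5 + 3.4 + 4.5 = 11.4 kJ/mol.
CN at 240° (eclipsed): NH2–H eclipsed, Et–Ph eclipsed, H–CN eclipsed; 5.8 + 15.6 + 5.3 = 26.7 kJ/mol.
CN at 300° (staggered): NH2–CN gauche, Et–Ph gauche; 2.6 + 4.5 = 7.1 kJ/mol.
Max at 120° (29.3 kJ/mol), min at 300° (7.1 kJ/mol); barrier = 22.2 kJ/mol.

22.2 kJ/mol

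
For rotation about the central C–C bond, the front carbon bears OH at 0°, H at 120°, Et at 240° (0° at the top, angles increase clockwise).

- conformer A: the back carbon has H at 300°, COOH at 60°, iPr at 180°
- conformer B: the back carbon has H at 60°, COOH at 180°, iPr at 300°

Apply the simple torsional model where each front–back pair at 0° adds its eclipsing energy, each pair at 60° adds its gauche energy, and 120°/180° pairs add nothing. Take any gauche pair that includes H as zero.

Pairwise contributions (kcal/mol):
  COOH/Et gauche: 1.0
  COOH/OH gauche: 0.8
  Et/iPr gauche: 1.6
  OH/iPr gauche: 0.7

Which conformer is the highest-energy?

B

A (staggered): OH–COOH gauche, Et–iPr gauche; 0.8 + 1.6 = 2.4 kcal/mol.
B (staggered): OH–iPr gauche, Et–COOH gauche, Et–iPr gauche; 0.7 + 1.0 + 1.6 = 3.3 kcal/mol.
B has the highest total (3.3 kcal/mol).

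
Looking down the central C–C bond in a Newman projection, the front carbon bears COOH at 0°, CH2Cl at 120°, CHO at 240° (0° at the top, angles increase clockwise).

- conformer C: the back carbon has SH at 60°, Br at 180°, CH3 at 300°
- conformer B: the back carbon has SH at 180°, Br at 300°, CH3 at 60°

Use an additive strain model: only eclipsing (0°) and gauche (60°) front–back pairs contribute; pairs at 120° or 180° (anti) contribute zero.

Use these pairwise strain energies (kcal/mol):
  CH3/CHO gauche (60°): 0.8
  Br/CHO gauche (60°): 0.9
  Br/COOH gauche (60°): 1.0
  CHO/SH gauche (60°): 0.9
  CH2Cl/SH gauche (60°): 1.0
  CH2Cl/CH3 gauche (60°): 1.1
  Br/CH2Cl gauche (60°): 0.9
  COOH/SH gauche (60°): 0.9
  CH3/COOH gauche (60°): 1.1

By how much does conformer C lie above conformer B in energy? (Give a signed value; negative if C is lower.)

C (staggered): COOH(0°)/SH(60°) gauche 0.9; COOH(0°)/CH3(300°) gauche 1.1; CH2Cl(120°)/SH(60°) gauche 1.0; CH2Cl(120°)/Br(180°) gauche 0.9; CHO(240°)/Br(180°) gauche 0.9; CHO(240°)/CH3(300°) gauche 0.8 → 5.6 kcal/mol.
B (staggered): COOH(0°)/Br(300°) gauche 1.0; COOH(0°)/CH3(60°) gauche 1.1; CH2Cl(120°)/SH(180°) gauche 1.0; CH2Cl(120°)/CH3(60°) gauche 1.1; CHO(240°)/SH(180°) gauche 0.9; CHO(240°)/Br(300°) gauche 0.9 → 6.0 kcal/mol.
E(C) − E(B) = 5.6 − 6.0 = -0.4 kcal/mol.

-0.4 kcal/mol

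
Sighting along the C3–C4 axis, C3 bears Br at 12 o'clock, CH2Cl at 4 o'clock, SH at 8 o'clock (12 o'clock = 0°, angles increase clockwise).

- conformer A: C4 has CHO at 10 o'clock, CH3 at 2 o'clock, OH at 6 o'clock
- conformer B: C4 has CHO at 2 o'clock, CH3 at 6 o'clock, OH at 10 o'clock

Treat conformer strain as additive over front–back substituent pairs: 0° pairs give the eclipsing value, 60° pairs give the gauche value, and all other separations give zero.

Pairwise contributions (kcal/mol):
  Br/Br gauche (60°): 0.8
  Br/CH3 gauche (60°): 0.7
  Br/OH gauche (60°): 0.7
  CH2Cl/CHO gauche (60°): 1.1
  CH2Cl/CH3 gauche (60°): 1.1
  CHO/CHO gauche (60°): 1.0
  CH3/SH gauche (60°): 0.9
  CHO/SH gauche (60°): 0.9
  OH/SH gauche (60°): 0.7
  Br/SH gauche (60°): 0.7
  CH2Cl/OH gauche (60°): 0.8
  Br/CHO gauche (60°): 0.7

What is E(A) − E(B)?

-0.3 kcal/mol

A is staggered. Br at 0° is gauche with CHO at 300° (0.7); Br at 0° is gauche with CH3 at 60° (0.7); CH2Cl at 120° is gauche with CH3 at 60° (1.1); CH2Cl at 120° is gauche with OH at 180° (0.8); SH at 240° is gauche with CHO at 300° (0.9); SH at 240° is gauche with OH at 180° (0.7). Total 4.9 kcal/mol.
B is staggered. Br at 0° is gauche with CHO at 60° (0.7); Br at 0° is gauche with OH at 300° (0.7); CH2Cl at 120° is gauche with CHO at 60° (1.1); CH2Cl at 120° is gauche with CH3 at 180° (1.1); SH at 240° is gauche with CH3 at 180° (0.9); SH at 240° is gauche with OH at 300° (0.7). Total 5.2 kcal/mol.
E(A) − E(B) = 4.9 − 5.2 = -0.3 kcal/mol.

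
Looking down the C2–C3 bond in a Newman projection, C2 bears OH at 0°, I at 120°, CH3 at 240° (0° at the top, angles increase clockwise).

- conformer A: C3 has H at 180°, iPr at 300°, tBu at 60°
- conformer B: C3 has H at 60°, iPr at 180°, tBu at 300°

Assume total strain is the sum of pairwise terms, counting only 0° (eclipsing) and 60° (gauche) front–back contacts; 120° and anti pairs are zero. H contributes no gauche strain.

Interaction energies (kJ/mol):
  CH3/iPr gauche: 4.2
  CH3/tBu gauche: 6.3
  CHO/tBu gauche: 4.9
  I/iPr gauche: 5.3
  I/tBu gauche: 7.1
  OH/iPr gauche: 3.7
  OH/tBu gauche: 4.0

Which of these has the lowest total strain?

A

A is staggered. OH at 0° is gauche with iPr at 300° (3.7); OH at 0° is gauche with tBu at 60° (4.0); I at 120° is gauche with tBu at 60° (7.1); CH3 at 240° is gauche with iPr at 300° (4.2). Total 19.0 kJ/mol.
B is staggered. OH at 0° is gauche with tBu at 300° (4.0); I at 120° is gauche with iPr at 180° (5.3); CH3 at 240° is gauche with iPr at 180° (4.2); CH3 at 240° is gauche with tBu at 300° (6.3). Total 19.8 kJ/mol.
A has the lowest total (19.0 kJ/mol).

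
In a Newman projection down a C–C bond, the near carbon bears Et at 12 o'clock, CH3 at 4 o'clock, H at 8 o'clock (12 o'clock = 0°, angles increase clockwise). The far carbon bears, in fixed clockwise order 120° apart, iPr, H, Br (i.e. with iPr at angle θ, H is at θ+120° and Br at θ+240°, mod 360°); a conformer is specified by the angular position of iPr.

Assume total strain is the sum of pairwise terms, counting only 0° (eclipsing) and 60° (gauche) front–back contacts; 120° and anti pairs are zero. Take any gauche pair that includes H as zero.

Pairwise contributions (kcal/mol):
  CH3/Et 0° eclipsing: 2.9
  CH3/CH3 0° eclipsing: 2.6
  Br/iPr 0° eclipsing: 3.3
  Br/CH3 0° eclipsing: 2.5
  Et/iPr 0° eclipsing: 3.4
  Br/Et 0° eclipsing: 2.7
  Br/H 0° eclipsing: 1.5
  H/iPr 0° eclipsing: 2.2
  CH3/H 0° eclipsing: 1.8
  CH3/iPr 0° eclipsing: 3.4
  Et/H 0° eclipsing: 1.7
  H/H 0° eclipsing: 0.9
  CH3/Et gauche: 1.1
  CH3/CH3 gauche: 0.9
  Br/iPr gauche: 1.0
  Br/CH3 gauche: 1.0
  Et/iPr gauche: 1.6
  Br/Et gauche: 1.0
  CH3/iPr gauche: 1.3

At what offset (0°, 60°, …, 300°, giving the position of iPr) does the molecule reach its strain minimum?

300°

iPr at 0° (eclipsed): Et–iPr eclipsed, CH3–H eclipsed, H–Br eclipsed; 3.4 + 1.8 + 1.5 = 6.7 kcal/mol.
iPr at 60° (staggered): Et–iPr gauche, Et–Br gauche, CH3–iPr gauche; 1.6 + 1.0 + 1.3 = 3.9 kcal/mol.
iPr at 120° (eclipsed): Et–Br eclipsed, CH3–iPr eclipsed, H–H eclipsed; 2.7 + 3.4 + 0.9 = 7.0 kcal/mol.
iPr at 180° (staggered): Et–Br gauche, CH3–iPr gauche, CH3–Br gauche; 1.0 + 1.3 + 1.0 = 3.3 kcal/mol.
iPr at 240° (eclipsed): Et–H eclipsed, CH3–Br eclipsed, H–iPr eclipsed; 1.7 + 2.5 + 2.2 = 6.4 kcal/mol.
iPr at 300° (staggered): Et–iPr gauche, CH3–Br gauche; 1.6 + 1.0 = 2.6 kcal/mol.
The minimum (2.6 kcal/mol) occurs with iPr at 300°.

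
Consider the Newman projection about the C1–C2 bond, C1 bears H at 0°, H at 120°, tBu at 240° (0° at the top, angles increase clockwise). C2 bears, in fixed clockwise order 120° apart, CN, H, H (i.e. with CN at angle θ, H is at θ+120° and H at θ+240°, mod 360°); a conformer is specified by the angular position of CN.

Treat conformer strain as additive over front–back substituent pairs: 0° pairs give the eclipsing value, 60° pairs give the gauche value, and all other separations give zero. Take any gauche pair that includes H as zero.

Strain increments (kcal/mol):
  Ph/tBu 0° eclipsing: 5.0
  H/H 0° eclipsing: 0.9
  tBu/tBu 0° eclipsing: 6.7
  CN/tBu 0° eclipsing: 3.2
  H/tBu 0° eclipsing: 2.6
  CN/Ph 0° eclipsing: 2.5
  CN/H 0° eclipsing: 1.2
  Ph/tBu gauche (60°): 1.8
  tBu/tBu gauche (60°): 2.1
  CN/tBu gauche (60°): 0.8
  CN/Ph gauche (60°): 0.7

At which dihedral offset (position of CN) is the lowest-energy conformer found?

CN at 0° (eclipsed): H–CN eclipsed, H–H eclipsed, tBu–H eclipsed; 1.2 + 0.9 + 2.6 = 4.7 kcal/mol.
CN at 60° (staggered): no non-H gauche contacts → 0.0 kcal/mol.
CN at 120° (eclipsed): H–H eclipsed, H–CN eclipsed, tBu–H eclipsed; 0.9 + 1.2 + 2.6 = 4.7 kcal/mol.
CN at 180° (staggered): tBu–CN gauche; 0.8 = 0.8 kcal/mol.
CN at 240° (eclipsed): H–H eclipsed, H–H eclipsed, tBu–CN eclipsed; 0.9 + 0.9 + 3.2 = 5.0 kcal/mol.
CN at 300° (staggered): tBu–CN gauche; 0.8 = 0.8 kcal/mol.
The minimum (0.0 kcal/mol) occurs with CN at 60°.

60°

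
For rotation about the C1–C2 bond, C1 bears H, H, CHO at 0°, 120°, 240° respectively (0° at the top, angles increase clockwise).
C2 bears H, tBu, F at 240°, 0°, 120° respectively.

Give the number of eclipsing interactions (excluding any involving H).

Every eclipsing pair involves H, so the count is 0.

0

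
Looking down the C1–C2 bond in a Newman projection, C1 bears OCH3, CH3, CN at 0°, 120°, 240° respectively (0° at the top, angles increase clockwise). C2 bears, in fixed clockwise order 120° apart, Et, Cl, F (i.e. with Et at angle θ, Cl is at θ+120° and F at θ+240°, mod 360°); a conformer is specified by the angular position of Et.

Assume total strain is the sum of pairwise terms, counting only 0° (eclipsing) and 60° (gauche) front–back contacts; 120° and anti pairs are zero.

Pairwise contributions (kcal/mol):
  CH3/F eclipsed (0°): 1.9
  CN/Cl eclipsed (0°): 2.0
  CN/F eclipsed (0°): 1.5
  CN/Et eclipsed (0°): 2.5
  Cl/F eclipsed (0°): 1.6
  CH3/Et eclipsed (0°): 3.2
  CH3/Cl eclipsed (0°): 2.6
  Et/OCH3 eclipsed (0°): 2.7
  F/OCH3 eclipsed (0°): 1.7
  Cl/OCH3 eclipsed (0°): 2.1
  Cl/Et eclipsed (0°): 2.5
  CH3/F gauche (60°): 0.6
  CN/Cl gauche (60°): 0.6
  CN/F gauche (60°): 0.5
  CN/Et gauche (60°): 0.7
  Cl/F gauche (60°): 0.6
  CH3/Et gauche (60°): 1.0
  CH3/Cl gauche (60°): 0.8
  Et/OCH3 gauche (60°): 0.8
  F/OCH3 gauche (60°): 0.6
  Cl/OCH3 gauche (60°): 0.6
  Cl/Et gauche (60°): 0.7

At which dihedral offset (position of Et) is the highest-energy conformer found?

Et at 0° (eclipsed): OCH3(0°)/Et(0°) eclipsed 2.7; CH3(120°)/Cl(120°) eclipsed 2.6; CN(240°)/F(240°) eclipsed 1.5 → 6.8 kcal/mol.
Et at 60° (staggered): OCH3(0°)/Et(60°) gauche 0.8; OCH3(0°)/F(300°) gauche 0.6; CH3(120°)/Et(60°) gauche 1.0; CH3(120°)/Cl(180°) gauche 0.8; CN(240°)/Cl(180°) gauche 0.6; CN(240°)/F(300°) gauche 0.5 → 4.3 kcal/mol.
Et at 120° (eclipsed): OCH3(0°)/F(0°) eclipsed 1.7; CH3(120°)/Et(120°) eclipsed 3.2; CN(240°)/Cl(240°) eclipsed 2.0 → 6.9 kcal/mol.
Et at 180° (staggered): OCH3(0°)/Cl(300°) gauche 0.6; OCH3(0°)/F(60°) gauche 0.6; CH3(120°)/Et(180°) gauche 1.0; CH3(120°)/F(60°) gauche 0.6; CN(240°)/Et(180°) gauche 0.7; CN(240°)/Cl(300°) gauche 0.6 → 4.1 kcal/mol.
Et at 240° (eclipsed): OCH3(0°)/Cl(0°) eclipsed 2.1; CH3(120°)/F(120°) eclipsed 1.9; CN(240°)/Et(240°) eclipsed 2.5 → 6.5 kcal/mol.
Et at 300° (staggered): OCH3(0°)/Et(300°) gauche 0.8; OCH3(0°)/Cl(60°) gauche 0.6; CH3(120°)/Cl(60°) gauche 0.8; CH3(120°)/F(180°) gauche 0.6; CN(240°)/Et(300°) gauche 0.7; CN(240°)/F(180°) gauche 0.5 → 4.0 kcal/mol.
The maximum (6.9 kcal/mol) occurs with Et at 120°.

120°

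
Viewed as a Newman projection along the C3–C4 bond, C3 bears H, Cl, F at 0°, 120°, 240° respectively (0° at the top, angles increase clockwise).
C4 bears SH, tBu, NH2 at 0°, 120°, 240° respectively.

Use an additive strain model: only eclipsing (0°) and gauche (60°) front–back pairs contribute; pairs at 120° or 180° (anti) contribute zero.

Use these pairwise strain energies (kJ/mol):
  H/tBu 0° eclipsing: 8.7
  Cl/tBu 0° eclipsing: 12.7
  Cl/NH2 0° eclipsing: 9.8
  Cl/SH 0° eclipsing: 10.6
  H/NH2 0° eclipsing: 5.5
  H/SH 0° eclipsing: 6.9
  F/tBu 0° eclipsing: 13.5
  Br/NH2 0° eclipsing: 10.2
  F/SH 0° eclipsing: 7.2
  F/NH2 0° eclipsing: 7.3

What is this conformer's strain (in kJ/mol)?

This conformer is eclipsed. H at 0° is eclipsed with SH at 0° (6.9); Cl at 120° is eclipsed with tBu at 120° (12.7); F at 240° is eclipsed with NH2 at 240° (7.3). Total 26.9 kJ/mol.

26.9 kJ/mol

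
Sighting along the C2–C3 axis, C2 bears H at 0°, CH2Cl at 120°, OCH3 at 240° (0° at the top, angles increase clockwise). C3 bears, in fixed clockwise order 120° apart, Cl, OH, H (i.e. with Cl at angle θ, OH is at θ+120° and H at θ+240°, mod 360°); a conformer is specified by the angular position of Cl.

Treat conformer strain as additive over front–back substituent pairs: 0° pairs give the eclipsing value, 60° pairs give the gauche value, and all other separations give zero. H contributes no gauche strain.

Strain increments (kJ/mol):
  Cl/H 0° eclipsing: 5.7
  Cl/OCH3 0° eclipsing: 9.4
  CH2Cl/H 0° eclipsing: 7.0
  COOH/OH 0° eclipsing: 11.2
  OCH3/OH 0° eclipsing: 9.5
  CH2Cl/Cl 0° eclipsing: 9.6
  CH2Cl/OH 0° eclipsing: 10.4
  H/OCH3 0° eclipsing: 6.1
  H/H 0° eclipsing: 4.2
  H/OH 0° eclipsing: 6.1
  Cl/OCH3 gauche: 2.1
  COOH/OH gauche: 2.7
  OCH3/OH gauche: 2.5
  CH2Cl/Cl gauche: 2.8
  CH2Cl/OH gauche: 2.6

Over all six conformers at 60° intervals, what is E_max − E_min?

Cl at 0° (eclipsed): H(0°)/Cl(0°) eclipsed 5.7; CH2Cl(120°)/OH(120°) eclipsed 10.4; OCH3(240°)/H(240°) eclipsed 6.1 → 22.2 kJ/mol.
Cl at 60° (staggered): CH2Cl(120°)/Cl(60°) gauche 2.8; CH2Cl(120°)/OH(180°) gauche 2.6; OCH3(240°)/OH(180°) gauche 2.5 → 7.9 kJ/mol.
Cl at 120° (eclipsed): H(0°)/H(0°) eclipsed 4.2; CH2Cl(120°)/Cl(120°) eclipsed 9.6; OCH3(240°)/OH(240°) eclipsed 9.5 → 23.3 kJ/mol.
Cl at 180° (staggered): CH2Cl(120°)/Cl(180°) gauche 2.8; OCH3(240°)/Cl(180°) gauche 2.1; OCH3(240°)/OH(300°) gauche 2.5 → 7.4 kJ/mol.
Cl at 240° (eclipsed): H(0°)/OH(0°) eclipsed 6.1; CH2Cl(120°)/H(120°) eclipsed 7.0; OCH3(240°)/Cl(240°) eclipsed 9.4 → 22.5 kJ/mol.
Cl at 300° (staggered): CH2Cl(120°)/OH(60°) gauche 2.6; OCH3(240°)/Cl(300°) gauche 2.1 → 4.7 kJ/mol.
Max at 120° (23.3 kJ/mol), min at 300° (4.7 kJ/mol); barrier = 18.6 kJ/mol.

18.6 kJ/mol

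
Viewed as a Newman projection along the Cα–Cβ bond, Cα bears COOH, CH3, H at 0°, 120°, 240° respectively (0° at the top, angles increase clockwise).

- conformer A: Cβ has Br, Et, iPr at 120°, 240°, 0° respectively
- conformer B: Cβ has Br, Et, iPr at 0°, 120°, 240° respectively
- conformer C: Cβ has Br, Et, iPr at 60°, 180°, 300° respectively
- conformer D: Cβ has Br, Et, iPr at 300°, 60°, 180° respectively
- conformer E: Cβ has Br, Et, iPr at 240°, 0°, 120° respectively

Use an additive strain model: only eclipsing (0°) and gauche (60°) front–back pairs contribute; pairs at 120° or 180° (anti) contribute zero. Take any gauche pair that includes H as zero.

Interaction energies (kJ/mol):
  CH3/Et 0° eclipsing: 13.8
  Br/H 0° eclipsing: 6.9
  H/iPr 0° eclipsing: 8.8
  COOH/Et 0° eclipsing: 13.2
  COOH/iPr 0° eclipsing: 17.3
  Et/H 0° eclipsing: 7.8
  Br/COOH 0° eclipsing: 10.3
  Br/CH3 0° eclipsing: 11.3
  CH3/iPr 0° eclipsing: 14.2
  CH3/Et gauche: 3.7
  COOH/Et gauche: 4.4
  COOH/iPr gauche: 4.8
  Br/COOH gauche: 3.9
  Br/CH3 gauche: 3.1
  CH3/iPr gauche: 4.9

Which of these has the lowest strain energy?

C

A is eclipsed. COOH at 0° is eclipsed with iPr at 0° (17.3); CH3 at 120° is eclipsed with Br at 120° (11.3); H at 240° is eclipsed with Et at 240° (7.8). Total 36.4 kJ/mol.
B is eclipsed. COOH at 0° is eclipsed with Br at 0° (10.3); CH3 at 120° is eclipsed with Et at 120° (13.8); H at 240° is eclipsed with iPr at 240° (8.8). Total 32.9 kJ/mol.
C is staggered. COOH at 0° is gauche with Br at 60° (3.9); COOH at 0° is gauche with iPr at 300° (4.8); CH3 at 120° is gauche with Br at 60° (3.1); CH3 at 120° is gauche with Et at 180° (3.7). Total 15.5 kJ/mol.
D is staggered. COOH at 0° is gauche with Br at 300° (3.9); COOH at 0° is gauche with Et at 60° (4.4); CH3 at 120° is gauche with Et at 60° (3.7); CH3 at 120° is gauche with iPr at 180° (4.9). Total 16.9 kJ/mol.
E is eclipsed. COOH at 0° is eclipsed with Et at 0° (13.2); CH3 at 120° is eclipsed with iPr at 120° (14.2); H at 240° is eclipsed with Br at 240° (6.9). Total 34.3 kJ/mol.
C has the lowest total (15.5 kJ/mol).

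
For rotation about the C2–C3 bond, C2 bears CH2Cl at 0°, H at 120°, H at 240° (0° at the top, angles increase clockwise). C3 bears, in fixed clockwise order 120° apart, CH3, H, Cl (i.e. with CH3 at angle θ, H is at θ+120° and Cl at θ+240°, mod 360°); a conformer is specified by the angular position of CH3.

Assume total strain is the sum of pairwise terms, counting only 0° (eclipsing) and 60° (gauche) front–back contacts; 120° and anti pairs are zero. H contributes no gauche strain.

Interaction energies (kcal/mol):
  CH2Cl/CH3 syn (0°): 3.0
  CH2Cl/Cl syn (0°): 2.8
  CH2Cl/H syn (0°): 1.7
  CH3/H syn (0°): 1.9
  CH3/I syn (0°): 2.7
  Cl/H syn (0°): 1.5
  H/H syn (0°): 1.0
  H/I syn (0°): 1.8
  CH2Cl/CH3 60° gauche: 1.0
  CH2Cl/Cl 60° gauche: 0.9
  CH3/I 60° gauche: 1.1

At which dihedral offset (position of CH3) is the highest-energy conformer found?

120°

CH3 at 0° (eclipsed): CH2Cl–CH3 eclipsed, H–H eclipsed, H–Cl eclipsed; 3.0 + 1.0 + 1.5 = 5.5 kcal/mol.
CH3 at 60° (staggered): CH2Cl–CH3 gauche, CH2Cl–Cl gauche; 1.0 + 0.9 = 1.9 kcal/mol.
CH3 at 120° (eclipsed): CH2Cl–Cl eclipsed, H–CH3 eclipsed, H–H eclipsed; 2.8 + 1.9 + 1.0 = 5.7 kcal/mol.
CH3 at 180° (staggered): CH2Cl–Cl gauche; 0.9 = 0.9 kcal/mol.
CH3 at 240° (eclipsed): CH2Cl–H eclipsed, H–Cl eclipsed, H–CH3 eclipsed; 1.7 + 1.5 + 1.9 = 5.1 kcal/mol.
CH3 at 300° (staggered): CH2Cl–CH3 gauche; 1.0 = 1.0 kcal/mol.
The maximum (5.7 kcal/mol) occurs with CH3 at 120°.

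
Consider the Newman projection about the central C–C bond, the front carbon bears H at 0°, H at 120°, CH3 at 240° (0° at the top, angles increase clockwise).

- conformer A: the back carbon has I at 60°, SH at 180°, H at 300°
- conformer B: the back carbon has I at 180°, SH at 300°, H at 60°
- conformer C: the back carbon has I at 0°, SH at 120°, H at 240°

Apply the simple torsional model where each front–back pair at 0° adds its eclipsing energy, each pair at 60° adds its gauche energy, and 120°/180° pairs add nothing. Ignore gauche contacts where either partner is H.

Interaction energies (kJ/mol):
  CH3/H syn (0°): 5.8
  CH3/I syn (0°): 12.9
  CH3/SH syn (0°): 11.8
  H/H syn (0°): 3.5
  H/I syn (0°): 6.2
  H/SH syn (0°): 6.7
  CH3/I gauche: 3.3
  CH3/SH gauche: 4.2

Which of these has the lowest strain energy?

A is staggered. CH3 at 240° is gauche with SH at 180° (4.2). Total 4.2 kJ/mol.
B is staggered. CH3 at 240° is gauche with I at 180° (3.3); CH3 at 240° is gauche with SH at 300° (4.2). Total 7.5 kJ/mol.
C is eclipsed. H at 0° is eclipsed with I at 0° (6.2); H at 120° is eclipsed with SH at 120° (6.7); CH3 at 240° is eclipsed with H at 240° (5.8). Total 18.7 kJ/mol.
A has the lowest total (4.2 kJ/mol).

A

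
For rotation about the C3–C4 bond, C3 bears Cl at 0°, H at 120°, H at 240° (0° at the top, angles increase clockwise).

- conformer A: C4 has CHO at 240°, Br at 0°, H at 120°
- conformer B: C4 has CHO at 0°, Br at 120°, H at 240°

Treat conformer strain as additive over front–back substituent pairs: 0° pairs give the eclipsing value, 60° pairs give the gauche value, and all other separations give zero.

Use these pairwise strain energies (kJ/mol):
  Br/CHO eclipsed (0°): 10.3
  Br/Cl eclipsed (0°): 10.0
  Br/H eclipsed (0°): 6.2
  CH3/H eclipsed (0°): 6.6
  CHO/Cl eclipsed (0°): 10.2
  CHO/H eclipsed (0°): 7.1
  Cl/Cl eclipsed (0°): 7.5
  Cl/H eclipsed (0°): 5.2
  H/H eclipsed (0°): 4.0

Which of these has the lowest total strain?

A is eclipsed. Cl at 0° is eclipsed with Br at 0° (10.0); H at 120° is eclipsed with H at 120° (4.0); H at 240° is eclipsed with CHO at 240° (7.1). Total 21.1 kJ/mol.
B is eclipsed. Cl at 0° is eclipsed with CHO at 0° (10.2); H at 120° is eclipsed with Br at 120° (6.2); H at 240° is eclipsed with H at 240° (4.0). Total 20.4 kJ/mol.
B has the lowest total (20.4 kJ/mol).

B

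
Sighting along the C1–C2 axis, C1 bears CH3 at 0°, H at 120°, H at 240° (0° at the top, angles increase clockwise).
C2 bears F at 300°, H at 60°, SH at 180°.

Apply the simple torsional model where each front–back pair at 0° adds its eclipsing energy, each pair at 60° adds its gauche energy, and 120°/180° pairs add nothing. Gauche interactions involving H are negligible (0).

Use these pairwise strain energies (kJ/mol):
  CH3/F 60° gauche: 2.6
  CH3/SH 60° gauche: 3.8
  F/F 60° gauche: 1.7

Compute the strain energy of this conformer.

2.6 kJ/mol

This conformer (staggered): CH3(0°)/F(300°) gauche 2.6 → 2.6 kJ/mol.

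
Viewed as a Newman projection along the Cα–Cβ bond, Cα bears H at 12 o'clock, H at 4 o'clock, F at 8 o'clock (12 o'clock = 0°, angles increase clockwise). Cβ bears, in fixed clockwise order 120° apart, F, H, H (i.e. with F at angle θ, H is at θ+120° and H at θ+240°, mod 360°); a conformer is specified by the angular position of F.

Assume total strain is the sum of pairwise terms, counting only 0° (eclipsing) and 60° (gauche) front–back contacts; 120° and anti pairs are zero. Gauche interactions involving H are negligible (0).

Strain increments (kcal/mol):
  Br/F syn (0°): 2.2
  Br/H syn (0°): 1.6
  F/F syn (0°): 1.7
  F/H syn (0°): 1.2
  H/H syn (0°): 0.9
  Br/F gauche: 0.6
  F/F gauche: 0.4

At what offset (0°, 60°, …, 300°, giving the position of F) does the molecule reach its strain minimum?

60°

F at 0° (eclipsed): H–F eclipsed, H–H eclipsed, F–H eclipsed; 1.2 + 0.9 + 1.2 = 3.3 kcal/mol.
F at 60° (staggered): no non-H gauche contacts → 0.0 kcal/mol.
F at 120° (eclipsed): H–H eclipsed, H–F eclipsed, F–H eclipsed; 0.9 + 1.2 + 1.2 = 3.3 kcal/mol.
F at 180° (staggered): F–F gauche; 0.4 = 0.4 kcal/mol.
F at 240° (eclipsed): H–H eclipsed, H–H eclipsed, F–F eclipsed; 0.9 + 0.9 + 1.7 = 3.5 kcal/mol.
F at 300° (staggered): F–F gauche; 0.4 = 0.4 kcal/mol.
The minimum (0.0 kcal/mol) occurs with F at 60°.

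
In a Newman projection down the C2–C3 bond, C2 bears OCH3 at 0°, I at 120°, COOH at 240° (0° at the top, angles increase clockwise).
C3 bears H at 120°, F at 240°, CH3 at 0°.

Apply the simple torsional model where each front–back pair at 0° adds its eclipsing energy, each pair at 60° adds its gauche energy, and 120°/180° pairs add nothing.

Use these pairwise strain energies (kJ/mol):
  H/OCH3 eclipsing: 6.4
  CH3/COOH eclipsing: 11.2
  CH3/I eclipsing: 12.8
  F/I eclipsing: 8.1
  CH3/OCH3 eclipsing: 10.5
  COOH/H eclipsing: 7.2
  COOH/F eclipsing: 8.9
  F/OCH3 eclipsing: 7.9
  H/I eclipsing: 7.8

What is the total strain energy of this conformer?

27.2 kJ/mol

This conformer (eclipsed): OCH3–CH3 eclipsed, I–H eclipsed, COOH–F eclipsed; 10.5 + 7.8 + 8.9 = 27.2 kJ/mol.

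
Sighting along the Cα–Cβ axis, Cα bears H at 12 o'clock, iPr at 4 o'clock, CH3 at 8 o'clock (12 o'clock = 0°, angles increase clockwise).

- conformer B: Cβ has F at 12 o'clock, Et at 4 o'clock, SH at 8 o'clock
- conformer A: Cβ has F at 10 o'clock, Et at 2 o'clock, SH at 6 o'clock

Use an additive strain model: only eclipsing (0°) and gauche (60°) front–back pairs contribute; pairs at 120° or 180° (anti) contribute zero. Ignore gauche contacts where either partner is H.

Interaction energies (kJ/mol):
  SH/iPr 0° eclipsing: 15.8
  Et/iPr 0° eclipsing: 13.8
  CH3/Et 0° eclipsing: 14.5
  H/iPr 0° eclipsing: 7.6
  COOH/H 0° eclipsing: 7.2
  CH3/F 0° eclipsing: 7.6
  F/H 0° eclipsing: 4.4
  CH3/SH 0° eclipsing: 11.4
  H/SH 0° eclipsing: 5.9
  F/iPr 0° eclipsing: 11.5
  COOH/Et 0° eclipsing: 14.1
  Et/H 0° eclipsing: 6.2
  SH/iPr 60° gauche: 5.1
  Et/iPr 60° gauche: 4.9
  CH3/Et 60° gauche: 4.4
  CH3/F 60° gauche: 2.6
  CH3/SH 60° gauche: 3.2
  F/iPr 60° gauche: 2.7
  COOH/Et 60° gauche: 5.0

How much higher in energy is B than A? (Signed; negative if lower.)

+13.8 kJ/mol

B (eclipsed): H(0°)/F(0°) eclipsed 4.4; iPr(120°)/Et(120°) eclipsed 13.8; CH3(240°)/SH(240°) eclipsed 11.4 → 29.6 kJ/mol.
A (staggered): iPr(120°)/Et(60°) gauche 4.9; iPr(120°)/SH(180°) gauche 5.1; CH3(240°)/F(300°) gauche 2.6; CH3(240°)/SH(180°) gauche 3.2 → 15.8 kJ/mol.
E(B) − E(A) = 29.6 − 15.8 = +13.8 kJ/mol.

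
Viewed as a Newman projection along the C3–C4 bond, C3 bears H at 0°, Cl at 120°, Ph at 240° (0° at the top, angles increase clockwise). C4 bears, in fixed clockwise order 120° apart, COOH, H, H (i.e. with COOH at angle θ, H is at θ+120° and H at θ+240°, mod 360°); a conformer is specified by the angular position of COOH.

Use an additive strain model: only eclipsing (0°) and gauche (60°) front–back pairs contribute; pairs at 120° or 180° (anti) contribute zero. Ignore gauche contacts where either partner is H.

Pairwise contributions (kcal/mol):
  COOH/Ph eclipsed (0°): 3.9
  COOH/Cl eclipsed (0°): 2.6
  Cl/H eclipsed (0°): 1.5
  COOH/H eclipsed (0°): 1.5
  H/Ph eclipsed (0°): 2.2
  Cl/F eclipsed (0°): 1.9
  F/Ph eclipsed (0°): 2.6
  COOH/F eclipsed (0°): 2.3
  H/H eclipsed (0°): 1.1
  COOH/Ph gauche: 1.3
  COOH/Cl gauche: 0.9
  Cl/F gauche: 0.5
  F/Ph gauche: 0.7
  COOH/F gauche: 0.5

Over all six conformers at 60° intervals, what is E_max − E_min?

5.6 kcal/mol

COOH at 0° (eclipsed): H(0°)/COOH(0°) eclipsed 1.5; Cl(120°)/H(120°) eclipsed 1.5; Ph(240°)/H(240°) eclipsed 2.2 → 5.2 kcal/mol.
COOH at 60° (staggered): Cl(120°)/COOH(60°) gauche 0.9 → 0.9 kcal/mol.
COOH at 120° (eclipsed): H(0°)/H(0°) eclipsed 1.1; Cl(120°)/COOH(120°) eclipsed 2.6; Ph(240°)/H(240°) eclipsed 2.2 → 5.9 kcal/mol.
COOH at 180° (staggered): Cl(120°)/COOH(180°) gauche 0.9; Ph(240°)/COOH(180°) gauche 1.3 → 2.2 kcal/mol.
COOH at 240° (eclipsed): H(0°)/H(0°) eclipsed 1.1; Cl(120°)/H(120°) eclipsed 1.5; Ph(240°)/COOH(240°) eclipsed 3.9 → 6.5 kcal/mol.
COOH at 300° (staggered): Ph(240°)/COOH(300°) gauche 1.3 → 1.3 kcal/mol.
Max at 240° (6.5 kcal/mol), min at 60° (0.9 kcal/mol); barrier = 5.6 kcal/mol.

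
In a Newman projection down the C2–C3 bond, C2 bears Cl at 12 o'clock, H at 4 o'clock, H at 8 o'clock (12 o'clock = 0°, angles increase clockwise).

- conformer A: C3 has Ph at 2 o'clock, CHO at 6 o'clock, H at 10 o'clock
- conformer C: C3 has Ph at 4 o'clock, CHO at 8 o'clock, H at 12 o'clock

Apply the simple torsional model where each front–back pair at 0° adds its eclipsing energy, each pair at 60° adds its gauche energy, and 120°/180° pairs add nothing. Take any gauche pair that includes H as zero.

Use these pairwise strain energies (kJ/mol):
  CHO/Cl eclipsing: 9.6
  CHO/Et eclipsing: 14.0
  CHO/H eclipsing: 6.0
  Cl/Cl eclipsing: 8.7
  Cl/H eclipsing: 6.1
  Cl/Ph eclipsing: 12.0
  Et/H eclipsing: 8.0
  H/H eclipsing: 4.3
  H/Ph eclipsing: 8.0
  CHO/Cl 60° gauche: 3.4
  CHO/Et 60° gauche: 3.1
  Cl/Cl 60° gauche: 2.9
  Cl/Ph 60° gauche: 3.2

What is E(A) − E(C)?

-16.9 kJ/mol

A (staggered): Cl(0°)/Ph(60°) gauche 3.2 → 3.2 kJ/mol.
C (eclipsed): Cl(0°)/H(0°) eclipsed 6.1; H(120°)/Ph(120°) eclipsed 8.0; H(240°)/CHO(240°) eclipsed 6.0 → 20.1 kJ/mol.
E(A) − E(C) = 3.2 − 20.1 = -16.9 kJ/mol.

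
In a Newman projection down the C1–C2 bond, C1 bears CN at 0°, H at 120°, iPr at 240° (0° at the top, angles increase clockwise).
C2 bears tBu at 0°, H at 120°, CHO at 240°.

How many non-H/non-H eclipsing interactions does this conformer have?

2

Non-H eclipsing pairs: CN(0°)/tBu(0°); iPr(240°)/CHO(240°) — 2 interactions.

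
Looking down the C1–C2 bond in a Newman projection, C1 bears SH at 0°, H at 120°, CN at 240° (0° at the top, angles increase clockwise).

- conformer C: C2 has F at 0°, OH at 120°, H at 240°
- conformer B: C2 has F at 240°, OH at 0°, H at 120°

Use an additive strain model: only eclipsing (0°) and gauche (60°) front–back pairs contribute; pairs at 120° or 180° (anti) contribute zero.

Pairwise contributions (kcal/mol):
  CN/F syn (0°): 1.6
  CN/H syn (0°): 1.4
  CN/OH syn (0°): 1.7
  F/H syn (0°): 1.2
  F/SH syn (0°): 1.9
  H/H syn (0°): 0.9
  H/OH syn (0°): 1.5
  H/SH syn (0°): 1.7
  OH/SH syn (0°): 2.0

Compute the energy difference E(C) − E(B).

+0.3 kcal/mol

C (eclipsed): SH–F eclipsed, H–OH eclipsed, CN–H eclipsed; 1.9 + 1.5 + 1.4 = 4.8 kcal/mol.
B (eclipsed): SH–OH eclipsed, H–H eclipsed, CN–F eclipsed; 2.0 + 0.9 + 1.6 = 4.5 kcal/mol.
E(C) − E(B) = 4.8 − 4.5 = +0.3 kcal/mol.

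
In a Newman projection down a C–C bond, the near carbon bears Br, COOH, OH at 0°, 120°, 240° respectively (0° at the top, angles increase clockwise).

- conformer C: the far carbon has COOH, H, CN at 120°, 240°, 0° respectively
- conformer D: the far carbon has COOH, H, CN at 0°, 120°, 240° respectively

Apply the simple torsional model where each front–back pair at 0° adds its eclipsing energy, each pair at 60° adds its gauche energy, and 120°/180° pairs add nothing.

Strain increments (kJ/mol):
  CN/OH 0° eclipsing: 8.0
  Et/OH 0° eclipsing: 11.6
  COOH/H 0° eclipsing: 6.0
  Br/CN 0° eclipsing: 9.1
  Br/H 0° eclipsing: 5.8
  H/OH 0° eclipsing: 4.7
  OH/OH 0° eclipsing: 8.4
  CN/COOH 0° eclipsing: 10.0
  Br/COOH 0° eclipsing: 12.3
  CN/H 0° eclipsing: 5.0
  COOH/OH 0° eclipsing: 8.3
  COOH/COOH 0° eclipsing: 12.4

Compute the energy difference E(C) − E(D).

C is eclipsed. Br at 0° is eclipsed with CN at 0° (9.1); COOH at 120° is eclipsed with COOH at 120° (12.4); OH at 240° is eclipsed with H at 240° (4.7). Total 26.2 kJ/mol.
D is eclipsed. Br at 0° is eclipsed with COOH at 0° (12.3); COOH at 120° is eclipsed with H at 120° (6.0); OH at 240° is eclipsed with CN at 240° (8.0). Total 26.3 kJ/mol.
E(C) − E(D) = 26.2 − 26.3 = -0.1 kJ/mol.

-0.1 kJ/mol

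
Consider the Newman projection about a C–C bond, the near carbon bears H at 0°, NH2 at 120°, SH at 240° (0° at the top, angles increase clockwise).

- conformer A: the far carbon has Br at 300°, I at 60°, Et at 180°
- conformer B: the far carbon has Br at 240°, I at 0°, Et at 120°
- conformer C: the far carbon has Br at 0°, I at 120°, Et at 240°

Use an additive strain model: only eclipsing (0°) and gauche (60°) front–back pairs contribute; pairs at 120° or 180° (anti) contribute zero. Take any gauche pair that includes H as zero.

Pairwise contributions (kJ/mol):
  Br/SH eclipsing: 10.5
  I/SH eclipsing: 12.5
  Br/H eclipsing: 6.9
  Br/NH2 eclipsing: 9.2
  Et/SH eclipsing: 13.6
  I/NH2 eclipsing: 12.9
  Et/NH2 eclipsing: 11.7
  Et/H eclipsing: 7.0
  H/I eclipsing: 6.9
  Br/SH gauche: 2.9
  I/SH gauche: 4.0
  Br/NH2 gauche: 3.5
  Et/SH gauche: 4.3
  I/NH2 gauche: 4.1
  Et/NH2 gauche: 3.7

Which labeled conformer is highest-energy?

C

A (staggered): NH2(120°)/I(60°) gauche 4.1; NH2(120°)/Et(180°) gauche 3.7; SH(240°)/Br(300°) gauche 2.9; SH(240°)/Et(180°) gauche 4.3 → 15.0 kJ/mol.
B (eclipsed): H(0°)/I(0°) eclipsed 6.9; NH2(120°)/Et(120°) eclipsed 11.7; SH(240°)/Br(240°) eclipsed 10.5 → 29.1 kJ/mol.
C (eclipsed): H(0°)/Br(0°) eclipsed 6.9; NH2(120°)/I(120°) eclipsed 12.9; SH(240°)/Et(240°) eclipsed 13.6 → 33.4 kJ/mol.
C has the highest total (33.4 kJ/mol).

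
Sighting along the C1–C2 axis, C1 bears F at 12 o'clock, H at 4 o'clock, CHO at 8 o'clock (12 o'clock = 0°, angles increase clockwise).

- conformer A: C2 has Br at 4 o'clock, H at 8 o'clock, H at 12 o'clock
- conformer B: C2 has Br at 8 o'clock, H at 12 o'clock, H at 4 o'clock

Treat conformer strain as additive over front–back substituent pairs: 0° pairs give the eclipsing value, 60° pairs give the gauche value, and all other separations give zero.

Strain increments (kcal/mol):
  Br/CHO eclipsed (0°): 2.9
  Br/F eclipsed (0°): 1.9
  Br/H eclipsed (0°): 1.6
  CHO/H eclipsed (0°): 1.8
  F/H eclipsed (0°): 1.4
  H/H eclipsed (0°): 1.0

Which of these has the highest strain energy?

A (eclipsed): F–H eclipsed, H–Br eclipsed, CHO–H eclipsed; 1.4 + 1.6 + 1.8 = 4.8 kcal/mol.
B (eclipsed): F–H eclipsed, H–H eclipsed, CHO–Br eclipsed; 1.4 + 1.0 + 2.9 = 5.3 kcal/mol.
B has the highest total (5.3 kcal/mol).

B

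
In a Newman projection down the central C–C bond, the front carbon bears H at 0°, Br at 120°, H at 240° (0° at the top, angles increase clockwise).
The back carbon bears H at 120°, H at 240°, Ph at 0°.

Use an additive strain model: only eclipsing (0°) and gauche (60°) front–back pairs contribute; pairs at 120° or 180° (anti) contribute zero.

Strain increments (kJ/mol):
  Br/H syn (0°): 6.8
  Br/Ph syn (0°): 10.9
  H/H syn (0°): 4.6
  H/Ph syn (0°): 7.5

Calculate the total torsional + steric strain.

This conformer (eclipsed): H(0°)/Ph(0°) eclipsed 7.5; Br(120°)/H(120°) eclipsed 6.8; H(240°)/H(240°) eclipsed 4.6 → 18.9 kJ/mol.

18.9 kJ/mol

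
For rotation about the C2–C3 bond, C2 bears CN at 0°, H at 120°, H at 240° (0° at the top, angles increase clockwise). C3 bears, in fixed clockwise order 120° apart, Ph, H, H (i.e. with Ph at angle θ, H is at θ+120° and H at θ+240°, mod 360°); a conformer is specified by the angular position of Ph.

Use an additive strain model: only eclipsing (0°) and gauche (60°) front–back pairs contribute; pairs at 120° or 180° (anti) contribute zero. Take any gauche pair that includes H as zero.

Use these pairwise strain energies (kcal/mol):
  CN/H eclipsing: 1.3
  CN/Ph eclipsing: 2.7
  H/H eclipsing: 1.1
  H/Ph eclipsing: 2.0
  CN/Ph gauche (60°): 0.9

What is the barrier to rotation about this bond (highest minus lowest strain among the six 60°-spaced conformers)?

4.9 kcal/mol

Ph at 0° (eclipsed): CN(0°)/Ph(0°) eclipsed 2.7; H(120°)/H(120°) eclipsed 1.1; H(240°)/H(240°) eclipsed 1.1 → 4.9 kcal/mol.
Ph at 60° (staggered): CN(0°)/Ph(60°) gauche 0.9 → 0.9 kcal/mol.
Ph at 120° (eclipsed): CN(0°)/H(0°) eclipsed 1.3; H(120°)/Ph(120°) eclipsed 2.0; H(240°)/H(240°) eclipsed 1.1 → 4.4 kcal/mol.
Ph at 180° (staggered): no non-H gauche contacts → 0.0 kcal/mol.
Ph at 240° (eclipsed): CN(0°)/H(0°) eclipsed 1.3; H(120°)/H(120°) eclipsed 1.1; H(240°)/Ph(240°) eclipsed 2.0 → 4.4 kcal/mol.
Ph at 300° (staggered): CN(0°)/Ph(300°) gauche 0.9 → 0.9 kcal/mol.
Max at 0° (4.9 kcal/mol), min at 180° (0.0 kcal/mol); barrier = 4.9 kcal/mol.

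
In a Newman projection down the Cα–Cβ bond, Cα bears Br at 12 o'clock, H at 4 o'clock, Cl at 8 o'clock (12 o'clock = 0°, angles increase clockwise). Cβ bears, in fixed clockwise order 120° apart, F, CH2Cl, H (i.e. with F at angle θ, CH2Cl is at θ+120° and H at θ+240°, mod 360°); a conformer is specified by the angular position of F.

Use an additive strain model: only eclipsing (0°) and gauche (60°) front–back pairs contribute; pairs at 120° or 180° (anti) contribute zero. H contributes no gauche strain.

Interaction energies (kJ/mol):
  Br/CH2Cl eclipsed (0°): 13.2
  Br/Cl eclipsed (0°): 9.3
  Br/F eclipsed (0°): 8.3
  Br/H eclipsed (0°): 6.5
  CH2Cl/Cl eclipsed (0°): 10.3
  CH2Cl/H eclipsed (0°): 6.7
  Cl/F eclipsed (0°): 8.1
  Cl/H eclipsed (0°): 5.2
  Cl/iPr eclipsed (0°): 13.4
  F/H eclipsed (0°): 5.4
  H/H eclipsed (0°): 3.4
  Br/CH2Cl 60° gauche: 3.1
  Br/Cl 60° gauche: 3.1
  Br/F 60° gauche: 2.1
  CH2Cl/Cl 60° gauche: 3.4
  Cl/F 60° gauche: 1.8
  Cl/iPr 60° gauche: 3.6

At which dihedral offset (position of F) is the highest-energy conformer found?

F at 0° (eclipsed): Br–F eclipsed, H–CH2Cl eclipsed, Cl–H eclipsed; 8.3 + 6.7 + 5.2 = 20.2 kJ/mol.
F at 60° (staggered): Br–F gauche, Cl–CH2Cl gauche; 2.1 + 3.4 = 5.5 kJ/mol.
F at 120° (eclipsed): Br–H eclipsed, H–F eclipsed, Cl–CH2Cl eclipsed; 6.5 + 5.4 + 10.3 = 22.2 kJ/mol.
F at 180° (staggered): Br–CH2Cl gauche, Cl–F gauche, Cl–CH2Cl gauche; 3.1 + 1.8 + 3.4 = 8.3 kJ/mol.
F at 240° (eclipsed): Br–CH2Cl eclipsed, H–H eclipsed, Cl–F eclipsed; 13.2 + 3.4 + 8.1 = 24.7 kJ/mol.
F at 300° (staggered): Br–F gauche, Br–CH2Cl gauche, Cl–F gauche; 2.1 + 3.1 + 1.8 = 7.0 kJ/mol.
The maximum (24.7 kJ/mol) occurs with F at 240°.

240°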